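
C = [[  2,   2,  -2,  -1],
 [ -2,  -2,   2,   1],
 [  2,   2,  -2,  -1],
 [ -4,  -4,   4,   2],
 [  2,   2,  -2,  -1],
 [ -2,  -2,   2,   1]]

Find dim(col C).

1

Row reduce to echelon form.
R2 ← R2 + R1: [0, 0, 0, 0]
R3 ← R3 − R1: [0, 0, 0, 0]
R4 ← R4 + (2)·R1: [0, 0, 0, 0]
R5 ← R5 − R1: [0, 0, 0, 0]
R6 ← R6 + R1: [0, 0, 0, 0]
Echelon form has 1 nonzero row, so rank(C) = 1.
The column space has dimension equal to the rank: 1.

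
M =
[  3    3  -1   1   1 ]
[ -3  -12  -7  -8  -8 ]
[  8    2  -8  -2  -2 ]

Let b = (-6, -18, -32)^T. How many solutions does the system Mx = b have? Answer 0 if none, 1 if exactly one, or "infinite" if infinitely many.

infinite

Row reduce the augmented matrix [M | b].
R2 ← R2 + R1: [0, -9, -8, -7, -7, -24]
R3 ← R3 − (8/3)·R1: [0, -6, -16/3, -14/3, -14/3, -16]
R3 ← R3 − (2/3)·R2: [0, 0, 0, 0, 0, 0]
The echelon form has 2 nonzero rows, and every pivot lies in the first 5 columns, so rank(M) = rank([M|b]) = 2.
The system is consistent.
rank = 2 < 5 unknowns, so there are infinitely many solutions.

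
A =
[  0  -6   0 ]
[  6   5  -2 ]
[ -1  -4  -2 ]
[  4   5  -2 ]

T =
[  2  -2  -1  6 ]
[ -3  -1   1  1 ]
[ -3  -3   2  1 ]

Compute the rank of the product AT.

3

First compute AT:
[[ 18,   6,  -6,  -6],
 [  3, -11,  -5,  39],
 [ 16,  12,  -7, -12],
 [ -1,  -7,  -3,  27]]
Now row reduce the product.
R2 ← R2 − (1/6)·R1: [0, -12, -4, 40]
R3 ← R3 − (8/9)·R1: [0, 20/3, -5/3, -20/3]
R4 ← R4 + (1/18)·R1: [0, -20/3, -10/3, 80/3]
R3 ← R3 + (5/9)·R2: [0, 0, -35/9, 140/9]
R4 ← R4 − (5/9)·R2: [0, 0, -10/9, 40/9]
R4 ← R4 − (2/7)·R3: [0, 0, 0, 0]
3 nonzero rows, so rank(AT) = 3.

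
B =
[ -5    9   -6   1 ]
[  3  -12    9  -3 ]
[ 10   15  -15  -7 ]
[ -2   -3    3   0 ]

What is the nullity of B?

1

Row reduce to echelon form.
R2 ← R2 + (3/5)·R1: [0, -33/5, 27/5, -12/5]
R3 ← R3 + (2)·R1: [0, 33, -27, -5]
R4 ← R4 − (2/5)·R1: [0, -33/5, 27/5, -2/5]
R3 ← R3 + (5)·R2: [0, 0, 0, -17]
R4 ← R4 − R2: [0, 0, 0, 2]
R4 ← R4 + (2/17)·R3: [0, 0, 0, 0]
3 nonzero rows, so rank(B) = 3.
B has 4 columns; by rank–nullity, nullity = 4 − 3 = 1.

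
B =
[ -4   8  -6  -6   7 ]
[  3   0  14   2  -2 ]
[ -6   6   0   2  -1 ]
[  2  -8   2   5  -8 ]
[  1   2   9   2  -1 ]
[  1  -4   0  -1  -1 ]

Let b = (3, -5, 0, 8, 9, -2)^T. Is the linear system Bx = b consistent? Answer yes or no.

Row reduce the augmented matrix [B | b].
R2 ← R2 + (3/4)·R1: [0, 6, 19/2, -5/2, 13/4, -11/4]
R3 ← R3 − (3/2)·R1: [0, -6, 9, 11, -23/2, -9/2]
R4 ← R4 + (1/2)·R1: [0, -4, -1, 2, -9/2, 19/2]
R5 ← R5 + (1/4)·R1: [0, 4, 15/2, 1/2, 3/4, 39/4]
R6 ← R6 + (1/4)·R1: [0, -2, -3/2, -5/2, 3/4, -5/4]
R3 ← R3 + R2: [0, 0, 37/2, 17/2, -33/4, -29/4]
R4 ← R4 + (2/3)·R2: [0, 0, 16/3, 1/3, -7/3, 23/3]
R5 ← R5 − (2/3)·R2: [0, 0, 7/6, 13/6, -17/12, 139/12]
R6 ← R6 + (1/3)·R2: [0, 0, 5/3, -10/3, 11/6, -13/6]
R4 ← R4 − (32/111)·R3: [0, 0, 0, -235/111, 5/111, 361/37]
R5 ← R5 − (7/111)·R3: [0, 0, 0, 181/111, -199/222, 891/74]
R6 ← R6 − (10/111)·R3: [0, 0, 0, -455/111, 286/111, -56/37]
R5 ← R5 + (181/235)·R4: [0, 0, 0, 0, -81/94, 9191/470]
R6 ← R6 − (91/47)·R4: [0, 0, 0, 0, 117/47, -959/47]
R6 ← R6 + (26/9)·R5: [0, 0, 0, 0, 0, 1624/45]
The echelon form has 6 nonzero rows; the last pivot sits in the augmented column, so rank(B) = 5 but rank([B|b]) = 6.
Since the ranks differ, the system is inconsistent.

no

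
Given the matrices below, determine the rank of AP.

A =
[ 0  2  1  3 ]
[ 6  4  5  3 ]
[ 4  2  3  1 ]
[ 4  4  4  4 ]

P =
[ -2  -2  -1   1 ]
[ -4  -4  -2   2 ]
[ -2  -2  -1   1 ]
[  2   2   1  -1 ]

1

First compute AP:
[[ -4,  -4,  -2,   2],
 [-32, -32, -16,  16],
 [-20, -20, -10,  10],
 [-24, -24, -12,  12]]
Now row reduce the product.
R2 ← R2 − (8)·R1: [0, 0, 0, 0]
R3 ← R3 − (5)·R1: [0, 0, 0, 0]
R4 ← R4 − (6)·R1: [0, 0, 0, 0]
1 nonzero row, so rank(AP) = 1.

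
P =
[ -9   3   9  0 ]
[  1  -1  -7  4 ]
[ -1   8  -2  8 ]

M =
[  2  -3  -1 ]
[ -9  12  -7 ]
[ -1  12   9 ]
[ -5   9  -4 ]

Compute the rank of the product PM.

3

First compute PM:
[[-54, 171,  69],
 [ -2, -63, -73],
 [-112, 147, -105]]
Now row reduce the product.
R2 ← R2 − (1/27)·R1: [0, -208/3, -680/9]
R3 ← R3 − (56/27)·R1: [0, -623/3, -2233/9]
R3 ← R3 − (623/208)·R2: [0, 0, -567/26]
3 nonzero rows, so rank(PM) = 3.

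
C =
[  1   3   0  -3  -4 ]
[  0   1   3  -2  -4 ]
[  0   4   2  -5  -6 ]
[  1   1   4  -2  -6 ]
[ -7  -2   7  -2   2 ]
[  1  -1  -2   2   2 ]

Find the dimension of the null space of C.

2

Row reduce to echelon form.
R4 ← R4 − R1: [0, -2, 4, 1, -2]
R5 ← R5 + (7)·R1: [0, 19, 7, -23, -26]
R6 ← R6 − R1: [0, -4, -2, 5, 6]
R3 ← R3 − (4)·R2: [0, 0, -10, 3, 10]
R4 ← R4 + (2)·R2: [0, 0, 10, -3, -10]
R5 ← R5 − (19)·R2: [0, 0, -50, 15, 50]
R6 ← R6 + (4)·R2: [0, 0, 10, -3, -10]
R4 ← R4 + R3: [0, 0, 0, 0, 0]
R5 ← R5 − (5)·R3: [0, 0, 0, 0, 0]
R6 ← R6 + R3: [0, 0, 0, 0, 0]
3 nonzero rows, so rank(C) = 3.
C has 5 columns; by rank–nullity, nullity = 5 − 3 = 2.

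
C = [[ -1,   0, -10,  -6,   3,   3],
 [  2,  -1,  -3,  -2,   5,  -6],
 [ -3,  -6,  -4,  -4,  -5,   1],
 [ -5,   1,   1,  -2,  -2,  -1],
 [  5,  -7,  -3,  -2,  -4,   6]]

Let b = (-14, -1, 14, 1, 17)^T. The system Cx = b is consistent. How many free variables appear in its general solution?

Row reduce the augmented matrix [C | b].
R2 ← R2 + (2)·R1: [0, -1, -23, -14, 11, 0, -29]
R3 ← R3 − (3)·R1: [0, -6, 26, 14, -14, -8, 56]
R4 ← R4 − (5)·R1: [0, 1, 51, 28, -17, -16, 71]
R5 ← R5 + (5)·R1: [0, -7, -53, -32, 11, 21, -53]
R3 ← R3 − (6)·R2: [0, 0, 164, 98, -80, -8, 230]
R4 ← R4 + R2: [0, 0, 28, 14, -6, -16, 42]
R5 ← R5 − (7)·R2: [0, 0, 108, 66, -66, 21, 150]
R4 ← R4 − (7/41)·R3: [0, 0, 0, -112/41, 314/41, -600/41, 112/41]
R5 ← R5 − (27/41)·R3: [0, 0, 0, 60/41, -546/41, 1077/41, -60/41]
R5 ← R5 + (15/28)·R4: [0, 0, 0, 0, -129/14, 129/7, 0]
The echelon form has 5 nonzero rows, and every pivot lies in the first 6 columns, so rank(C) = rank([C|b]) = 5.
The system is consistent.
Free variables = (unknowns) − (rank) = 6 − 5 = 1.

1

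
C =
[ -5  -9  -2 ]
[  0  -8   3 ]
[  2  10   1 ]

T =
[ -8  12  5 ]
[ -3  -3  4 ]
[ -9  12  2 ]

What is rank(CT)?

3

First compute CT:
[[ 85, -57, -65],
 [ -3,  60, -26],
 [-55,   6,  52]]
Now row reduce the product.
R2 ← R2 + (3/85)·R1: [0, 4929/85, -481/17]
R3 ← R3 + (11/17)·R1: [0, -525/17, 169/17]
R3 ← R3 + (875/1643)·R2: [0, 0, -8424/1643]
3 nonzero rows, so rank(CT) = 3.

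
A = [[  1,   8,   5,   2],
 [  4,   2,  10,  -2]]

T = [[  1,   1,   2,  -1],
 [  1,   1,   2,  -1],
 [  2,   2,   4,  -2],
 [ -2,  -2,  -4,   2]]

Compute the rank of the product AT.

First compute AT:
[[ 15,  15,  30, -15],
 [ 30,  30,  60, -30]]
Now row reduce the product.
R2 ← R2 − (2)·R1: [0, 0, 0, 0]
1 nonzero row, so rank(AT) = 1.

1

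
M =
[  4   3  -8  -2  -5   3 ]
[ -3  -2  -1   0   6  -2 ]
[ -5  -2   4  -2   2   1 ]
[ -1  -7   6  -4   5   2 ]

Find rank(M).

4

Row reduce to echelon form.
R2 ← R2 + (3/4)·R1: [0, 1/4, -7, -3/2, 9/4, 1/4]
R3 ← R3 + (5/4)·R1: [0, 7/4, -6, -9/2, -17/4, 19/4]
R4 ← R4 + (1/4)·R1: [0, -25/4, 4, -9/2, 15/4, 11/4]
R3 ← R3 − (7)·R2: [0, 0, 43, 6, -20, 3]
R4 ← R4 + (25)·R2: [0, 0, -171, -42, 60, 9]
R4 ← R4 + (171/43)·R3: [0, 0, 0, -780/43, -840/43, 900/43]
Echelon form has 4 nonzero rows, so rank(M) = 4.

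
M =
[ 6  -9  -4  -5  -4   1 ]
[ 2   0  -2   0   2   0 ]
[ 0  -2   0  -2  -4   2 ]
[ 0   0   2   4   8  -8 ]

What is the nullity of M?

3

Row reduce to echelon form.
R2 ← R2 − (1/3)·R1: [0, 3, -2/3, 5/3, 10/3, -1/3]
R3 ← R3 + (2/3)·R2: [0, 0, -4/9, -8/9, -16/9, 16/9]
R4 ← R4 + (9/2)·R3: [0, 0, 0, 0, 0, 0]
3 nonzero rows, so rank(M) = 3.
M has 6 columns; by rank–nullity, nullity = 6 − 3 = 3.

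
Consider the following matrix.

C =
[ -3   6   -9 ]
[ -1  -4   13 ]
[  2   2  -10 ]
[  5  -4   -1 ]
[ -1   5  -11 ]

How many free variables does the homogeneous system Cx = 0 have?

1

Row reduce to echelon form.
R2 ← R2 − (1/3)·R1: [0, -6, 16]
R3 ← R3 + (2/3)·R1: [0, 6, -16]
R4 ← R4 + (5/3)·R1: [0, 6, -16]
R5 ← R5 − (1/3)·R1: [0, 3, -8]
R3 ← R3 + R2: [0, 0, 0]
R4 ← R4 + R2: [0, 0, 0]
R5 ← R5 + (1/2)·R2: [0, 0, 0]
2 nonzero rows, so rank(C) = 2.
C has 3 columns; by rank–nullity, nullity = 3 − 2 = 1.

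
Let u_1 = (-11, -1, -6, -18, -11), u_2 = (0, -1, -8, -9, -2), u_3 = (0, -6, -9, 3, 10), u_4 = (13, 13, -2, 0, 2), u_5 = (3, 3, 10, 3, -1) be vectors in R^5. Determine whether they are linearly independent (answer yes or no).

yes

Form the matrix with these vectors as rows and row reduce.
R4 ← R4 + (13/11)·R1: [0, 130/11, -100/11, -234/11, -11]
R5 ← R5 + (3/11)·R1: [0, 30/11, 92/11, -21/11, -4]
R3 ← R3 − (6)·R2: [0, 0, 39, 57, 22]
R4 ← R4 + (130/11)·R2: [0, 0, -1140/11, -1404/11, -381/11]
R5 ← R5 + (30/11)·R2: [0, 0, -148/11, -291/11, -104/11]
R4 ← R4 + (380/143)·R3: [0, 0, 0, 3408/143, 3407/143]
R5 ← R5 + (148/429)·R3: [0, 0, 0, -971/143, -800/429]
R5 ← R5 + (971/3408)·R4: [0, 0, 0, 0, 5593/1136]
5 nonzero rows, so the 5 vectors span a space of dimension 5.
Since 5 = 5, the vectors are linearly independent.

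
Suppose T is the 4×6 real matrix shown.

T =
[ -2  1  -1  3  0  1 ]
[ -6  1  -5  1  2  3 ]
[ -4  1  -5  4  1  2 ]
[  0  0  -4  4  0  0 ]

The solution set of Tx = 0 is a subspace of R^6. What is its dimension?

Row reduce to echelon form.
R2 ← R2 − (3)·R1: [0, -2, -2, -8, 2, 0]
R3 ← R3 − (2)·R1: [0, -1, -3, -2, 1, 0]
R3 ← R3 − (1/2)·R2: [0, 0, -2, 2, 0, 0]
R4 ← R4 − (2)·R3: [0, 0, 0, 0, 0, 0]
3 nonzero rows, so rank(T) = 3.
T has 6 columns; by rank–nullity, nullity = 6 − 3 = 3.

3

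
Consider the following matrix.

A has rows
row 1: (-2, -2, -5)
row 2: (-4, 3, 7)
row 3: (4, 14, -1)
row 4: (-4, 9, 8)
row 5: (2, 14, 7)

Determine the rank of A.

3

Row reduce to echelon form.
R2 ← R2 − (2)·R1: [0, 7, 17]
R3 ← R3 + (2)·R1: [0, 10, -11]
R4 ← R4 − (2)·R1: [0, 13, 18]
R5 ← R5 + R1: [0, 12, 2]
R3 ← R3 − (10/7)·R2: [0, 0, -247/7]
R4 ← R4 − (13/7)·R2: [0, 0, -95/7]
R5 ← R5 − (12/7)·R2: [0, 0, -190/7]
R4 ← R4 − (5/13)·R3: [0, 0, 0]
R5 ← R5 − (10/13)·R3: [0, 0, 0]
Echelon form has 3 nonzero rows, so rank(A) = 3.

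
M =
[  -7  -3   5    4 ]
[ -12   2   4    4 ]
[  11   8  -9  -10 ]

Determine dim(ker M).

Row reduce to echelon form.
R2 ← R2 − (12/7)·R1: [0, 50/7, -32/7, -20/7]
R3 ← R3 + (11/7)·R1: [0, 23/7, -8/7, -26/7]
R3 ← R3 − (23/50)·R2: [0, 0, 24/25, -12/5]
3 nonzero rows, so rank(M) = 3.
M has 4 columns; by rank–nullity, nullity = 4 − 3 = 1.

1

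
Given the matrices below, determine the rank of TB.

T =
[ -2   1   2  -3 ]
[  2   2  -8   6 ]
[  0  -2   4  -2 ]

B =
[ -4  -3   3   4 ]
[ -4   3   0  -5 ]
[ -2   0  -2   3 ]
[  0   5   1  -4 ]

2

First compute TB:
[[  0,  -6, -13,   5],
 [  0,  30,  28, -50],
 [  0, -16, -10,  30]]
Now row reduce the product.
R2 ← R2 + (5)·R1: [0, 0, -37, -25]
R3 ← R3 − (8/3)·R1: [0, 0, 74/3, 50/3]
R3 ← R3 + (2/3)·R2: [0, 0, 0, 0]
2 nonzero rows, so rank(TB) = 2.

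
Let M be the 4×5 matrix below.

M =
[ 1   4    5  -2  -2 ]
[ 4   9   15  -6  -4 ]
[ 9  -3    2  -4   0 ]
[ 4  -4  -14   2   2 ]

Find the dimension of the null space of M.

Row reduce to echelon form.
R2 ← R2 − (4)·R1: [0, -7, -5, 2, 4]
R3 ← R3 − (9)·R1: [0, -39, -43, 14, 18]
R4 ← R4 − (4)·R1: [0, -20, -34, 10, 10]
R3 ← R3 − (39/7)·R2: [0, 0, -106/7, 20/7, -30/7]
R4 ← R4 − (20/7)·R2: [0, 0, -138/7, 30/7, -10/7]
R4 ← R4 − (69/53)·R3: [0, 0, 0, 30/53, 220/53]
4 nonzero rows, so rank(M) = 4.
M has 5 columns; by rank–nullity, nullity = 5 − 4 = 1.

1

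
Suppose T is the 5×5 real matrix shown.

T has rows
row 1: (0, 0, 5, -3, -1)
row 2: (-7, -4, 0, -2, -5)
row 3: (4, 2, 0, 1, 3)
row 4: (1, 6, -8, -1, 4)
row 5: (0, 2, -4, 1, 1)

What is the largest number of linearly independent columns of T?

4

Row reduce to echelon form.
Swap R1 ↔ R2
R3 ← R3 + (4/7)·R1: [0, -2/7, 0, -1/7, 1/7]
R4 ← R4 + (1/7)·R1: [0, 38/7, -8, -9/7, 23/7]
Swap R2 ↔ R3
R4 ← R4 + (19)·R2: [0, 0, -8, -4, 6]
R5 ← R5 + (7)·R2: [0, 0, -4, 0, 2]
R4 ← R4 + (8/5)·R3: [0, 0, 0, -44/5, 22/5]
R5 ← R5 + (4/5)·R3: [0, 0, 0, -12/5, 6/5]
R5 ← R5 − (3/11)·R4: [0, 0, 0, 0, 0]
Echelon form has 4 nonzero rows, so rank(T) = 4.
The rank gives the maximum number of linearly independent columns: 4.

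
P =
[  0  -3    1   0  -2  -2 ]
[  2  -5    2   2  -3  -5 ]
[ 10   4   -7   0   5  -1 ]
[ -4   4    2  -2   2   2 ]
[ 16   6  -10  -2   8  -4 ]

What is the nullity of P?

2

Row reduce to echelon form.
Swap R1 ↔ R2
R3 ← R3 − (5)·R1: [0, 29, -17, -10, 20, 24]
R4 ← R4 + (2)·R1: [0, -6, 6, 2, -4, -8]
R5 ← R5 − (8)·R1: [0, 46, -26, -18, 32, 36]
R3 ← R3 + (29/3)·R2: [0, 0, -22/3, -10, 2/3, 14/3]
R4 ← R4 − (2)·R2: [0, 0, 4, 2, 0, -4]
R5 ← R5 + (46/3)·R2: [0, 0, -32/3, -18, 4/3, 16/3]
R4 ← R4 + (6/11)·R3: [0, 0, 0, -38/11, 4/11, -16/11]
R5 ← R5 − (16/11)·R3: [0, 0, 0, -38/11, 4/11, -16/11]
R5 ← R5 − R4: [0, 0, 0, 0, 0, 0]
4 nonzero rows, so rank(P) = 4.
P has 6 columns; by rank–nullity, nullity = 6 − 4 = 2.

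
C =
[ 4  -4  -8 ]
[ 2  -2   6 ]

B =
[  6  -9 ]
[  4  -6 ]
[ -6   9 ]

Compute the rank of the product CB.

1

First compute CB:
[[ 56, -84],
 [-32,  48]]
Now row reduce the product.
R2 ← R2 + (4/7)·R1: [0, 0]
1 nonzero row, so rank(CB) = 1.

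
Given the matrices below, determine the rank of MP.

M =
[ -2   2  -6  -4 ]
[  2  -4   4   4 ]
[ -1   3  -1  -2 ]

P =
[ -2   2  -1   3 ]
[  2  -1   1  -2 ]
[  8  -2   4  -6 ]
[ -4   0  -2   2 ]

First compute MP:
[[-24,   6, -12,  18],
 [  4,   0,   2,  -2],
 [  8,  -3,   4,  -7]]
Now row reduce the product.
R2 ← R2 + (1/6)·R1: [0, 1, 0, 1]
R3 ← R3 + (1/3)·R1: [0, -1, 0, -1]
R3 ← R3 + R2: [0, 0, 0, 0]
2 nonzero rows, so rank(MP) = 2.

2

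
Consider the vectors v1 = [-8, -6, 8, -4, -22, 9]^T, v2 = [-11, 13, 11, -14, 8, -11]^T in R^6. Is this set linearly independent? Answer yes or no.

Form the matrix with these vectors as rows and row reduce.
R2 ← R2 − (11/8)·R1: [0, 85/4, 0, -17/2, 153/4, -187/8]
2 nonzero rows, so the 2 vectors span a space of dimension 2.
Since 2 = 2, the vectors are linearly independent.

yes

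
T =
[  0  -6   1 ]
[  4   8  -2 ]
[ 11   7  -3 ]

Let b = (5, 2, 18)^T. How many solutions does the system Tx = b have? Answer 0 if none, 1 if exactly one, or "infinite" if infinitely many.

Row reduce the augmented matrix [T | b].
Swap R1 ↔ R2
R3 ← R3 − (11/4)·R1: [0, -15, 5/2, 25/2]
R3 ← R3 − (5/2)·R2: [0, 0, 0, 0]
The echelon form has 2 nonzero rows, and every pivot lies in the first 3 columns, so rank(T) = rank([T|b]) = 2.
The system is consistent.
rank = 2 < 3 unknowns, so there are infinitely many solutions.

infinite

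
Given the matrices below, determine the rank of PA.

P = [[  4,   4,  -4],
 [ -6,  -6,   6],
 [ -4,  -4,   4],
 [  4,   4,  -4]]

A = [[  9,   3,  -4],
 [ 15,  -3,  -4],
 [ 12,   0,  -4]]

1

First compute PA:
[[ 48,   0, -16],
 [-72,   0,  24],
 [-48,   0,  16],
 [ 48,   0, -16]]
Now row reduce the product.
R2 ← R2 + (3/2)·R1: [0, 0, 0]
R3 ← R3 + R1: [0, 0, 0]
R4 ← R4 − R1: [0, 0, 0]
1 nonzero row, so rank(PA) = 1.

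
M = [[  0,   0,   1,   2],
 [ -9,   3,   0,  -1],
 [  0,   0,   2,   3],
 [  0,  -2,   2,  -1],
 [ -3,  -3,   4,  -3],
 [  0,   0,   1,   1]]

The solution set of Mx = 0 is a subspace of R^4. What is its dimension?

Row reduce to echelon form.
Swap R1 ↔ R2
R5 ← R5 − (1/3)·R1: [0, -4, 4, -8/3]
Swap R2 ↔ R4
R5 ← R5 − (2)·R2: [0, 0, 0, -2/3]
R4 ← R4 − (1/2)·R3: [0, 0, 0, 1/2]
R6 ← R6 − (1/2)·R3: [0, 0, 0, -1/2]
R5 ← R5 + (4/3)·R4: [0, 0, 0, 0]
R6 ← R6 + R4: [0, 0, 0, 0]
4 nonzero rows, so rank(M) = 4.
M has 4 columns; by rank–nullity, nullity = 4 − 4 = 0.

0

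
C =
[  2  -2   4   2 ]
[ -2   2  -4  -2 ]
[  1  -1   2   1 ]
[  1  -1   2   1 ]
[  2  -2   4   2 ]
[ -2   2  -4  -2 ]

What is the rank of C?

1

Row reduce to echelon form.
R2 ← R2 + R1: [0, 0, 0, 0]
R3 ← R3 − (1/2)·R1: [0, 0, 0, 0]
R4 ← R4 − (1/2)·R1: [0, 0, 0, 0]
R5 ← R5 − R1: [0, 0, 0, 0]
R6 ← R6 + R1: [0, 0, 0, 0]
Echelon form has 1 nonzero row, so rank(C) = 1.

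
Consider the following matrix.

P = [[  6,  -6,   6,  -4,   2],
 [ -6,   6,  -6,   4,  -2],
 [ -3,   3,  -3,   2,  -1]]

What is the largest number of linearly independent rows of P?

Row reduce to echelon form.
R2 ← R2 + R1: [0, 0, 0, 0, 0]
R3 ← R3 + (1/2)·R1: [0, 0, 0, 0, 0]
Echelon form has 1 nonzero row, so rank(P) = 1.
The rank gives the maximum number of linearly independent rows: 1.

1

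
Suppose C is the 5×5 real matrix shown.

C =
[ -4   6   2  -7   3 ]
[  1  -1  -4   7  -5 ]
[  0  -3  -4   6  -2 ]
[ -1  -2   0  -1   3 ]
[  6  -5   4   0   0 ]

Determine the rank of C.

3

Row reduce to echelon form.
R2 ← R2 + (1/4)·R1: [0, 1/2, -7/2, 21/4, -17/4]
R4 ← R4 − (1/4)·R1: [0, -7/2, -1/2, 3/4, 9/4]
R5 ← R5 + (3/2)·R1: [0, 4, 7, -21/2, 9/2]
R3 ← R3 + (6)·R2: [0, 0, -25, 75/2, -55/2]
R4 ← R4 + (7)·R2: [0, 0, -25, 75/2, -55/2]
R5 ← R5 − (8)·R2: [0, 0, 35, -105/2, 77/2]
R4 ← R4 − R3: [0, 0, 0, 0, 0]
R5 ← R5 + (7/5)·R3: [0, 0, 0, 0, 0]
Echelon form has 3 nonzero rows, so rank(C) = 3.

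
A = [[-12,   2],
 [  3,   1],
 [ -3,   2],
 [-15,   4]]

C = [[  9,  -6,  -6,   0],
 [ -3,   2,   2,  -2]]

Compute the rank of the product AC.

2

First compute AC:
[[-114,  76,  76,  -4],
 [ 24, -16, -16,  -2],
 [-33,  22,  22,  -4],
 [-147,  98,  98,  -8]]
Now row reduce the product.
R2 ← R2 + (4/19)·R1: [0, 0, 0, -54/19]
R3 ← R3 − (11/38)·R1: [0, 0, 0, -54/19]
R4 ← R4 − (49/38)·R1: [0, 0, 0, -54/19]
R3 ← R3 − R2: [0, 0, 0, 0]
R4 ← R4 − R2: [0, 0, 0, 0]
2 nonzero rows, so rank(AC) = 2.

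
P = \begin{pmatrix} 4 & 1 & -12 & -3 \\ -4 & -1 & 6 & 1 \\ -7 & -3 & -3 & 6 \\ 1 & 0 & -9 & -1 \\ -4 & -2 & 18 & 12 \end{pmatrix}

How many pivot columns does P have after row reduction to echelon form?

Row reduce to echelon form.
R2 ← R2 + R1: [0, 0, -6, -2]
R3 ← R3 + (7/4)·R1: [0, -5/4, -24, 3/4]
R4 ← R4 − (1/4)·R1: [0, -1/4, -6, -1/4]
R5 ← R5 + R1: [0, -1, 6, 9]
Swap R2 ↔ R3
R4 ← R4 − (1/5)·R2: [0, 0, -6/5, -2/5]
R5 ← R5 − (4/5)·R2: [0, 0, 126/5, 42/5]
R4 ← R4 − (1/5)·R3: [0, 0, 0, 0]
R5 ← R5 + (21/5)·R3: [0, 0, 0, 0]
Echelon form has 3 nonzero rows, so rank(P) = 3.
Each nonzero row contributes one pivot column: 3 pivot columns.

3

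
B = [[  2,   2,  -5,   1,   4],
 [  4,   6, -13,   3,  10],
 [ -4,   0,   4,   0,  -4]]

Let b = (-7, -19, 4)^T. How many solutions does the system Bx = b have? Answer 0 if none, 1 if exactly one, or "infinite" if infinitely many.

Row reduce the augmented matrix [B | b].
R2 ← R2 − (2)·R1: [0, 2, -3, 1, 2, -5]
R3 ← R3 + (2)·R1: [0, 4, -6, 2, 4, -10]
R3 ← R3 − (2)·R2: [0, 0, 0, 0, 0, 0]
The echelon form has 2 nonzero rows, and every pivot lies in the first 5 columns, so rank(B) = rank([B|b]) = 2.
The system is consistent.
rank = 2 < 5 unknowns, so there are infinitely many solutions.

infinite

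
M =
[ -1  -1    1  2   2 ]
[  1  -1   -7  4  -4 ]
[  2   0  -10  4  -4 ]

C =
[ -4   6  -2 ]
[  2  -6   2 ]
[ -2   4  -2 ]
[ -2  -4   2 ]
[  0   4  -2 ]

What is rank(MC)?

First compute MC:
[[ -4,   4,  -2],
 [  0, -48,  26],
 [  4, -60,  32]]
Now row reduce the product.
R3 ← R3 + R1: [0, -56, 30]
R3 ← R3 − (7/6)·R2: [0, 0, -1/3]
3 nonzero rows, so rank(MC) = 3.

3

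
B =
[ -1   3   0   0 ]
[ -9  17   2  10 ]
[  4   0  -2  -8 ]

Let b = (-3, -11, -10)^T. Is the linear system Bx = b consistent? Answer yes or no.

Row reduce the augmented matrix [B | b].
R2 ← R2 − (9)·R1: [0, -10, 2, 10, 16]
R3 ← R3 + (4)·R1: [0, 12, -2, -8, -22]
R3 ← R3 + (6/5)·R2: [0, 0, 2/5, 4, -14/5]
The echelon form has 3 nonzero rows, and every pivot lies in the first 4 columns, so rank(B) = rank([B|b]) = 3.
The system is consistent.

yes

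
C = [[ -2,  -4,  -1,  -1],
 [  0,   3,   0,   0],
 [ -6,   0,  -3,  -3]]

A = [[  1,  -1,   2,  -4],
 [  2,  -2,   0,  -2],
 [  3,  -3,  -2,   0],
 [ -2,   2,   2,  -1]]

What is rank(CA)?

2

First compute CA:
[[-11,  11,  -4,  17],
 [  6,  -6,   0,  -6],
 [ -9,   9, -12,  27]]
Now row reduce the product.
R2 ← R2 + (6/11)·R1: [0, 0, -24/11, 36/11]
R3 ← R3 − (9/11)·R1: [0, 0, -96/11, 144/11]
R3 ← R3 − (4)·R2: [0, 0, 0, 0]
2 nonzero rows, so rank(CA) = 2.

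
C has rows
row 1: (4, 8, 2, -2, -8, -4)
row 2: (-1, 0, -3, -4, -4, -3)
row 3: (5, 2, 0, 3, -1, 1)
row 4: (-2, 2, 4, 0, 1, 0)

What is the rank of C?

Row reduce to echelon form.
R2 ← R2 + (1/4)·R1: [0, 2, -5/2, -9/2, -6, -4]
R3 ← R3 − (5/4)·R1: [0, -8, -5/2, 11/2, 9, 6]
R4 ← R4 + (1/2)·R1: [0, 6, 5, -1, -3, -2]
R3 ← R3 + (4)·R2: [0, 0, -25/2, -25/2, -15, -10]
R4 ← R4 − (3)·R2: [0, 0, 25/2, 25/2, 15, 10]
R4 ← R4 + R3: [0, 0, 0, 0, 0, 0]
Echelon form has 3 nonzero rows, so rank(C) = 3.

3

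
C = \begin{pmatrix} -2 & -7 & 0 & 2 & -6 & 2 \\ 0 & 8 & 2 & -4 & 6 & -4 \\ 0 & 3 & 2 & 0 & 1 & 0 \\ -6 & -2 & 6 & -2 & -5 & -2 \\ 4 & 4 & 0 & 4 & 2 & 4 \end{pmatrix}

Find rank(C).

Row reduce to echelon form.
R4 ← R4 − (3)·R1: [0, 19, 6, -8, 13, -8]
R5 ← R5 + (2)·R1: [0, -10, 0, 8, -10, 8]
R3 ← R3 − (3/8)·R2: [0, 0, 5/4, 3/2, -5/4, 3/2]
R4 ← R4 − (19/8)·R2: [0, 0, 5/4, 3/2, -5/4, 3/2]
R5 ← R5 + (5/4)·R2: [0, 0, 5/2, 3, -5/2, 3]
R4 ← R4 − R3: [0, 0, 0, 0, 0, 0]
R5 ← R5 − (2)·R3: [0, 0, 0, 0, 0, 0]
Echelon form has 3 nonzero rows, so rank(C) = 3.

3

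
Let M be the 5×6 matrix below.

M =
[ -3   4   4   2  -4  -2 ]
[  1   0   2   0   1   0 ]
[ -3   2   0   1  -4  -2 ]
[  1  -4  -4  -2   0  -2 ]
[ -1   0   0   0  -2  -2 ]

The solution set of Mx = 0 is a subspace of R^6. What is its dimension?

3

Row reduce to echelon form.
R2 ← R2 + (1/3)·R1: [0, 4/3, 10/3, 2/3, -1/3, -2/3]
R3 ← R3 − R1: [0, -2, -4, -1, 0, 0]
R4 ← R4 + (1/3)·R1: [0, -8/3, -8/3, -4/3, -4/3, -8/3]
R5 ← R5 − (1/3)·R1: [0, -4/3, -4/3, -2/3, -2/3, -4/3]
R3 ← R3 + (3/2)·R2: [0, 0, 1, 0, -1/2, -1]
R4 ← R4 + (2)·R2: [0, 0, 4, 0, -2, -4]
R5 ← R5 + R2: [0, 0, 2, 0, -1, -2]
R4 ← R4 − (4)·R3: [0, 0, 0, 0, 0, 0]
R5 ← R5 − (2)·R3: [0, 0, 0, 0, 0, 0]
3 nonzero rows, so rank(M) = 3.
M has 6 columns; by rank–nullity, nullity = 6 − 3 = 3.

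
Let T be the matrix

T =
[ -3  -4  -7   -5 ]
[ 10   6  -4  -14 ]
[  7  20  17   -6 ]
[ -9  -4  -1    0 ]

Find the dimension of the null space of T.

Row reduce to echelon form.
R2 ← R2 + (10/3)·R1: [0, -22/3, -82/3, -92/3]
R3 ← R3 + (7/3)·R1: [0, 32/3, 2/3, -53/3]
R4 ← R4 − (3)·R1: [0, 8, 20, 15]
R3 ← R3 + (16/11)·R2: [0, 0, -430/11, -685/11]
R4 ← R4 + (12/11)·R2: [0, 0, -108/11, -203/11]
R4 ← R4 − (54/215)·R3: [0, 0, 0, -121/43]
4 nonzero rows, so rank(T) = 4.
T has 4 columns; by rank–nullity, nullity = 4 − 4 = 0.

0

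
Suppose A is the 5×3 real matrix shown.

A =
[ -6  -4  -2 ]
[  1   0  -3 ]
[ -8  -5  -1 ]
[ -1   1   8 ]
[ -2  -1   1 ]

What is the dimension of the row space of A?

Row reduce to echelon form.
R2 ← R2 + (1/6)·R1: [0, -2/3, -10/3]
R3 ← R3 − (4/3)·R1: [0, 1/3, 5/3]
R4 ← R4 − (1/6)·R1: [0, 5/3, 25/3]
R5 ← R5 − (1/3)·R1: [0, 1/3, 5/3]
R3 ← R3 + (1/2)·R2: [0, 0, 0]
R4 ← R4 + (5/2)·R2: [0, 0, 0]
R5 ← R5 + (1/2)·R2: [0, 0, 0]
Echelon form has 2 nonzero rows, so rank(A) = 2.
The row space has dimension equal to the rank: 2.

2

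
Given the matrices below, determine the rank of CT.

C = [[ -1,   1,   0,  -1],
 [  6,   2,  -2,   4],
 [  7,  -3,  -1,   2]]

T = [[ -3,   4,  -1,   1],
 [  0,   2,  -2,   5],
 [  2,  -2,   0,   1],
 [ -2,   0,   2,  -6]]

2

First compute CT:
[[  5,  -2,  -3,  10],
 [-30,  32,  -2, -10],
 [-27,  24,   3, -21]]
Now row reduce the product.
R2 ← R2 + (6)·R1: [0, 20, -20, 50]
R3 ← R3 + (27/5)·R1: [0, 66/5, -66/5, 33]
R3 ← R3 − (33/50)·R2: [0, 0, 0, 0]
2 nonzero rows, so rank(CT) = 2.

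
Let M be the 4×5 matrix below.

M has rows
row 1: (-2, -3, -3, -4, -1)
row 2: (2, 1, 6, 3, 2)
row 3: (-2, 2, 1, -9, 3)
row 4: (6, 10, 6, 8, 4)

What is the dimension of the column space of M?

Row reduce to echelon form.
R2 ← R2 + R1: [0, -2, 3, -1, 1]
R3 ← R3 − R1: [0, 5, 4, -5, 4]
R4 ← R4 + (3)·R1: [0, 1, -3, -4, 1]
R3 ← R3 + (5/2)·R2: [0, 0, 23/2, -15/2, 13/2]
R4 ← R4 + (1/2)·R2: [0, 0, -3/2, -9/2, 3/2]
R4 ← R4 + (3/23)·R3: [0, 0, 0, -126/23, 54/23]
Echelon form has 4 nonzero rows, so rank(M) = 4.
The column space has dimension equal to the rank: 4.

4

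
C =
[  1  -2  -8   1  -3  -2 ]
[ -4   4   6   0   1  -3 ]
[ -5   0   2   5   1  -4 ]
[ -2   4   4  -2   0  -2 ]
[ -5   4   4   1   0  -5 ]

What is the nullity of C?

Row reduce to echelon form.
R2 ← R2 + (4)·R1: [0, -4, -26, 4, -11, -11]
R3 ← R3 + (5)·R1: [0, -10, -38, 10, -14, -14]
R4 ← R4 + (2)·R1: [0, 0, -12, 0, -6, -6]
R5 ← R5 + (5)·R1: [0, -6, -36, 6, -15, -15]
R3 ← R3 − (5/2)·R2: [0, 0, 27, 0, 27/2, 27/2]
R5 ← R5 − (3/2)·R2: [0, 0, 3, 0, 3/2, 3/2]
R4 ← R4 + (4/9)·R3: [0, 0, 0, 0, 0, 0]
R5 ← R5 − (1/9)·R3: [0, 0, 0, 0, 0, 0]
3 nonzero rows, so rank(C) = 3.
C has 6 columns; by rank–nullity, nullity = 6 − 3 = 3.

3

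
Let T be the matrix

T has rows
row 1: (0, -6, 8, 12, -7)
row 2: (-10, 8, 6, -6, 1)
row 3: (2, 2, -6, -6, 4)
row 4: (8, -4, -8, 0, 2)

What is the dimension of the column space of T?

2

Row reduce to echelon form.
Swap R1 ↔ R2
R3 ← R3 + (1/5)·R1: [0, 18/5, -24/5, -36/5, 21/5]
R4 ← R4 + (4/5)·R1: [0, 12/5, -16/5, -24/5, 14/5]
R3 ← R3 + (3/5)·R2: [0, 0, 0, 0, 0]
R4 ← R4 + (2/5)·R2: [0, 0, 0, 0, 0]
Echelon form has 2 nonzero rows, so rank(T) = 2.
The column space has dimension equal to the rank: 2.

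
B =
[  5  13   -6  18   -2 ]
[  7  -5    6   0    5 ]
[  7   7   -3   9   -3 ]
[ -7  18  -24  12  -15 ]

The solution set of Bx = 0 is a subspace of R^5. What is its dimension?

Row reduce to echelon form.
R2 ← R2 − (7/5)·R1: [0, -116/5, 72/5, -126/5, 39/5]
R3 ← R3 − (7/5)·R1: [0, -56/5, 27/5, -81/5, -1/5]
R4 ← R4 + (7/5)·R1: [0, 181/5, -162/5, 186/5, -89/5]
R3 ← R3 − (14/29)·R2: [0, 0, -45/29, -117/29, -115/29]
R4 ← R4 + (181/116)·R2: [0, 0, -288/29, -123/58, -653/116]
R4 ← R4 − (32/5)·R3: [0, 0, 0, 237/10, 79/4]
4 nonzero rows, so rank(B) = 4.
B has 5 columns; by rank–nullity, nullity = 5 − 4 = 1.

1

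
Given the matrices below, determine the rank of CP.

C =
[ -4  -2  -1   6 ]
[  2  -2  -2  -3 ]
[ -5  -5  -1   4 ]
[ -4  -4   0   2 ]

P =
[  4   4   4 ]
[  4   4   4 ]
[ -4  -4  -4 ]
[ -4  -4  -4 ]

1

First compute CP:
[[-44, -44, -44],
 [ 20,  20,  20],
 [-52, -52, -52],
 [-40, -40, -40]]
Now row reduce the product.
R2 ← R2 + (5/11)·R1: [0, 0, 0]
R3 ← R3 − (13/11)·R1: [0, 0, 0]
R4 ← R4 − (10/11)·R1: [0, 0, 0]
1 nonzero row, so rank(CP) = 1.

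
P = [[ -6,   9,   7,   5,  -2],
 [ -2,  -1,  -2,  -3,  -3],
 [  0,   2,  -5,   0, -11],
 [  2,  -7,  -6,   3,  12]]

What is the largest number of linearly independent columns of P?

Row reduce to echelon form.
R2 ← R2 − (1/3)·R1: [0, -4, -13/3, -14/3, -7/3]
R4 ← R4 + (1/3)·R1: [0, -4, -11/3, 14/3, 34/3]
R3 ← R3 + (1/2)·R2: [0, 0, -43/6, -7/3, -73/6]
R4 ← R4 − R2: [0, 0, 2/3, 28/3, 41/3]
R4 ← R4 + (4/43)·R3: [0, 0, 0, 392/43, 539/43]
Echelon form has 4 nonzero rows, so rank(P) = 4.
The rank gives the maximum number of linearly independent columns: 4.

4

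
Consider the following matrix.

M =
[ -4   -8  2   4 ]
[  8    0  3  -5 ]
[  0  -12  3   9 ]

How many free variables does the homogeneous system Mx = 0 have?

1

Row reduce to echelon form.
R2 ← R2 + (2)·R1: [0, -16, 7, 3]
R3 ← R3 − (3/4)·R2: [0, 0, -9/4, 27/4]
3 nonzero rows, so rank(M) = 3.
M has 4 columns; by rank–nullity, nullity = 4 − 3 = 1.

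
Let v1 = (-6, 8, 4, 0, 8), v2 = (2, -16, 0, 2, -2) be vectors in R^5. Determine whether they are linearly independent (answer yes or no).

yes

Form the matrix with these vectors as rows and row reduce.
R2 ← R2 + (1/3)·R1: [0, -40/3, 4/3, 2, 2/3]
2 nonzero rows, so the 2 vectors span a space of dimension 2.
Since 2 = 2, the vectors are linearly independent.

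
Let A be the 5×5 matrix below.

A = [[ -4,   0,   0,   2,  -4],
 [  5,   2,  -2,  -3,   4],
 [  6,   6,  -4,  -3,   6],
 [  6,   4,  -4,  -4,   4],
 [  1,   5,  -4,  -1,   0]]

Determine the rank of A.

Row reduce to echelon form.
R2 ← R2 + (5/4)·R1: [0, 2, -2, -1/2, -1]
R3 ← R3 + (3/2)·R1: [0, 6, -4, 0, 0]
R4 ← R4 + (3/2)·R1: [0, 4, -4, -1, -2]
R5 ← R5 + (1/4)·R1: [0, 5, -4, -1/2, -1]
R3 ← R3 − (3)·R2: [0, 0, 2, 3/2, 3]
R4 ← R4 − (2)·R2: [0, 0, 0, 0, 0]
R5 ← R5 − (5/2)·R2: [0, 0, 1, 3/4, 3/2]
R5 ← R5 − (1/2)·R3: [0, 0, 0, 0, 0]
Echelon form has 3 nonzero rows, so rank(A) = 3.

3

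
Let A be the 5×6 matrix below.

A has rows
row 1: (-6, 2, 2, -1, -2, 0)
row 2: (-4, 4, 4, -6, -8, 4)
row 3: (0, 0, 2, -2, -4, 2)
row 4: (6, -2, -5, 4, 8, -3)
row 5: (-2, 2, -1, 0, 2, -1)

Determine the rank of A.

Row reduce to echelon form.
R2 ← R2 − (2/3)·R1: [0, 8/3, 8/3, -16/3, -20/3, 4]
R4 ← R4 + R1: [0, 0, -3, 3, 6, -3]
R5 ← R5 − (1/3)·R1: [0, 4/3, -5/3, 1/3, 8/3, -1]
R5 ← R5 − (1/2)·R2: [0, 0, -3, 3, 6, -3]
R4 ← R4 + (3/2)·R3: [0, 0, 0, 0, 0, 0]
R5 ← R5 + (3/2)·R3: [0, 0, 0, 0, 0, 0]
Echelon form has 3 nonzero rows, so rank(A) = 3.

3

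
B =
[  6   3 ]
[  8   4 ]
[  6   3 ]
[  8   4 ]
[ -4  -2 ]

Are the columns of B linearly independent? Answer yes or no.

Row reduce B to echelon form.
R2 ← R2 − (4/3)·R1: [0, 0]
R3 ← R3 − R1: [0, 0]
R4 ← R4 − (4/3)·R1: [0, 0]
R5 ← R5 + (2/3)·R1: [0, 0]
1 pivot among 2 columns.
Only 1 < 2 pivot columns, so the columns are linearly dependent.

no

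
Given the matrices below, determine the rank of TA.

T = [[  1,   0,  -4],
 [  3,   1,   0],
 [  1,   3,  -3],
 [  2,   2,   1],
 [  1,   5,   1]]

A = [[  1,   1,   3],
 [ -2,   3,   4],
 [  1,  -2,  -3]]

First compute TA:
[[ -3,   9,  15],
 [  1,   6,  13],
 [ -8,  16,  24],
 [ -1,   6,  11],
 [ -8,  14,  20]]
Now row reduce the product.
R2 ← R2 + (1/3)·R1: [0, 9, 18]
R3 ← R3 − (8/3)·R1: [0, -8, -16]
R4 ← R4 − (1/3)·R1: [0, 3, 6]
R5 ← R5 − (8/3)·R1: [0, -10, -20]
R3 ← R3 + (8/9)·R2: [0, 0, 0]
R4 ← R4 − (1/3)·R2: [0, 0, 0]
R5 ← R5 + (10/9)·R2: [0, 0, 0]
2 nonzero rows, so rank(TA) = 2.

2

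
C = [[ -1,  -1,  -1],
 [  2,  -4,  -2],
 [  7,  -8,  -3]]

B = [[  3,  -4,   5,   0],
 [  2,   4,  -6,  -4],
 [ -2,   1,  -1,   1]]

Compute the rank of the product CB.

First compute CB:
[[ -3,  -1,   2,   3],
 [  2, -26,  36,  14],
 [ 11, -63,  86,  29]]
Now row reduce the product.
R2 ← R2 + (2/3)·R1: [0, -80/3, 112/3, 16]
R3 ← R3 + (11/3)·R1: [0, -200/3, 280/3, 40]
R3 ← R3 − (5/2)·R2: [0, 0, 0, 0]
2 nonzero rows, so rank(CB) = 2.

2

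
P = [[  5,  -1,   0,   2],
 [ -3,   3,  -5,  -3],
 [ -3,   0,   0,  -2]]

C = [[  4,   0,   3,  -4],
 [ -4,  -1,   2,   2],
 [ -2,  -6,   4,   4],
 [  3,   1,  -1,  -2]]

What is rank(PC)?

First compute PC:
[[ 30,   3,  11, -26],
 [-23,  24, -20,   4],
 [-18,  -2,  -7,  16]]
Now row reduce the product.
R2 ← R2 + (23/30)·R1: [0, 263/10, -347/30, -239/15]
R3 ← R3 + (3/5)·R1: [0, -1/5, -2/5, 2/5]
R3 ← R3 + (2/263)·R2: [0, 0, -385/789, 220/789]
3 nonzero rows, so rank(PC) = 3.

3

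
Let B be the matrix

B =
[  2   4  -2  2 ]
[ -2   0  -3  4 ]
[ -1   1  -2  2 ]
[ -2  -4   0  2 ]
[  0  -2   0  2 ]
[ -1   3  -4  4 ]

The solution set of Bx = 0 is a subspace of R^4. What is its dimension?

Row reduce to echelon form.
R2 ← R2 + R1: [0, 4, -5, 6]
R3 ← R3 + (1/2)·R1: [0, 3, -3, 3]
R4 ← R4 + R1: [0, 0, -2, 4]
R6 ← R6 + (1/2)·R1: [0, 5, -5, 5]
R3 ← R3 − (3/4)·R2: [0, 0, 3/4, -3/2]
R5 ← R5 + (1/2)·R2: [0, 0, -5/2, 5]
R6 ← R6 − (5/4)·R2: [0, 0, 5/4, -5/2]
R4 ← R4 + (8/3)·R3: [0, 0, 0, 0]
R5 ← R5 + (10/3)·R3: [0, 0, 0, 0]
R6 ← R6 − (5/3)·R3: [0, 0, 0, 0]
3 nonzero rows, so rank(B) = 3.
B has 4 columns; by rank–nullity, nullity = 4 − 3 = 1.

1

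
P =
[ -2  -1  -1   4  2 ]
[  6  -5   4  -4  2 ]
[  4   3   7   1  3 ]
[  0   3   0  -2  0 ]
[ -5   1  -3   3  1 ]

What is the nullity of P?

Row reduce to echelon form.
R2 ← R2 + (3)·R1: [0, -8, 1, 8, 8]
R3 ← R3 + (2)·R1: [0, 1, 5, 9, 7]
R5 ← R5 − (5/2)·R1: [0, 7/2, -1/2, -7, -4]
R3 ← R3 + (1/8)·R2: [0, 0, 41/8, 10, 8]
R4 ← R4 + (3/8)·R2: [0, 0, 3/8, 1, 3]
R5 ← R5 + (7/16)·R2: [0, 0, -1/16, -7/2, -1/2]
R4 ← R4 − (3/41)·R3: [0, 0, 0, 11/41, 99/41]
R5 ← R5 + (1/82)·R3: [0, 0, 0, -277/82, -33/82]
R5 ← R5 + (277/22)·R4: [0, 0, 0, 0, 30]
5 nonzero rows, so rank(P) = 5.
P has 5 columns; by rank–nullity, nullity = 5 − 5 = 0.

0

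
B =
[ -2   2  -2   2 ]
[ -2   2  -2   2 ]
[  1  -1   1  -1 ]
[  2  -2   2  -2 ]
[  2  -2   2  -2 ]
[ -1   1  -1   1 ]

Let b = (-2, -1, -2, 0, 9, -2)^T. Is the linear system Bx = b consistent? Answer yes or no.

no

Row reduce the augmented matrix [B | b].
R2 ← R2 − R1: [0, 0, 0, 0, 1]
R3 ← R3 + (1/2)·R1: [0, 0, 0, 0, -3]
R4 ← R4 + R1: [0, 0, 0, 0, -2]
R5 ← R5 + R1: [0, 0, 0, 0, 7]
R6 ← R6 − (1/2)·R1: [0, 0, 0, 0, -1]
R3 ← R3 + (3)·R2: [0, 0, 0, 0, 0]
R4 ← R4 + (2)·R2: [0, 0, 0, 0, 0]
R5 ← R5 − (7)·R2: [0, 0, 0, 0, 0]
R6 ← R6 + R2: [0, 0, 0, 0, 0]
The echelon form has 2 nonzero rows; the last pivot sits in the augmented column, so rank(B) = 1 but rank([B|b]) = 2.
Since the ranks differ, the system is inconsistent.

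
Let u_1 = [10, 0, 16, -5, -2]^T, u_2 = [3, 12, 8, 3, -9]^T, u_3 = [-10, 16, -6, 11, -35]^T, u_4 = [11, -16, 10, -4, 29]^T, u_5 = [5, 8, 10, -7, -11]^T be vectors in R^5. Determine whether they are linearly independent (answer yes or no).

Form the matrix with these vectors as rows and row reduce.
R2 ← R2 − (3/10)·R1: [0, 12, 16/5, 9/2, -42/5]
R3 ← R3 + R1: [0, 16, 10, 6, -37]
R4 ← R4 − (11/10)·R1: [0, -16, -38/5, 3/2, 156/5]
R5 ← R5 − (1/2)·R1: [0, 8, 2, -9/2, -10]
R3 ← R3 − (4/3)·R2: [0, 0, 86/15, 0, -129/5]
R4 ← R4 + (4/3)·R2: [0, 0, -10/3, 15/2, 20]
R5 ← R5 − (2/3)·R2: [0, 0, -2/15, -15/2, -22/5]
R4 ← R4 + (25/43)·R3: [0, 0, 0, 15/2, 5]
R5 ← R5 + (1/43)·R3: [0, 0, 0, -15/2, -5]
R5 ← R5 + R4: [0, 0, 0, 0, 0]
4 nonzero rows, so the 5 vectors span a space of dimension 4.
Since 4 < 5, the vectors are linearly dependent.

no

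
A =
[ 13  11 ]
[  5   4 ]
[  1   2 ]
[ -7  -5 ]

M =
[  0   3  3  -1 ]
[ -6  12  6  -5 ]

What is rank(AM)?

2

First compute AM:
[[-66, 171, 105, -68],
 [-24,  63,  39, -25],
 [-12,  27,  15, -11],
 [ 30, -81, -51,  32]]
Now row reduce the product.
R2 ← R2 − (4/11)·R1: [0, 9/11, 9/11, -3/11]
R3 ← R3 − (2/11)·R1: [0, -45/11, -45/11, 15/11]
R4 ← R4 + (5/11)·R1: [0, -36/11, -36/11, 12/11]
R3 ← R3 + (5)·R2: [0, 0, 0, 0]
R4 ← R4 + (4)·R2: [0, 0, 0, 0]
2 nonzero rows, so rank(AM) = 2.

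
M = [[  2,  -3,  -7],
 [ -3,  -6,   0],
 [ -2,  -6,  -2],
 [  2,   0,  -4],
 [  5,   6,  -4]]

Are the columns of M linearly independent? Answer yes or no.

Row reduce M to echelon form.
R2 ← R2 + (3/2)·R1: [0, -21/2, -21/2]
R3 ← R3 + R1: [0, -9, -9]
R4 ← R4 − R1: [0, 3, 3]
R5 ← R5 − (5/2)·R1: [0, 27/2, 27/2]
R3 ← R3 − (6/7)·R2: [0, 0, 0]
R4 ← R4 + (2/7)·R2: [0, 0, 0]
R5 ← R5 + (9/7)·R2: [0, 0, 0]
2 pivots among 3 columns.
Only 2 < 3 pivot columns, so the columns are linearly dependent.

no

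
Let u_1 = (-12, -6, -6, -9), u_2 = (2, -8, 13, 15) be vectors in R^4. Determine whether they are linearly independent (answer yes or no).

Form the matrix with these vectors as rows and row reduce.
R2 ← R2 + (1/6)·R1: [0, -9, 12, 27/2]
2 nonzero rows, so the 2 vectors span a space of dimension 2.
Since 2 = 2, the vectors are linearly independent.

yes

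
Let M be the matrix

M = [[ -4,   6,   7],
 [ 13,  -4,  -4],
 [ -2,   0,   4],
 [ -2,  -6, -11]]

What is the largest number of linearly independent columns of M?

3

Row reduce to echelon form.
R2 ← R2 + (13/4)·R1: [0, 31/2, 75/4]
R3 ← R3 − (1/2)·R1: [0, -3, 1/2]
R4 ← R4 − (1/2)·R1: [0, -9, -29/2]
R3 ← R3 + (6/31)·R2: [0, 0, 128/31]
R4 ← R4 + (18/31)·R2: [0, 0, -112/31]
R4 ← R4 + (7/8)·R3: [0, 0, 0]
Echelon form has 3 nonzero rows, so rank(M) = 3.
The rank gives the maximum number of linearly independent columns: 3.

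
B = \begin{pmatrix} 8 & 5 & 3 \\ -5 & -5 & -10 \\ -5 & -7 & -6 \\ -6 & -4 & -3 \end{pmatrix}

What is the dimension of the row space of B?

3

Row reduce to echelon form.
R2 ← R2 + (5/8)·R1: [0, -15/8, -65/8]
R3 ← R3 + (5/8)·R1: [0, -31/8, -33/8]
R4 ← R4 + (3/4)·R1: [0, -1/4, -3/4]
R3 ← R3 − (31/15)·R2: [0, 0, 38/3]
R4 ← R4 − (2/15)·R2: [0, 0, 1/3]
R4 ← R4 − (1/38)·R3: [0, 0, 0]
Echelon form has 3 nonzero rows, so rank(B) = 3.
The row space has dimension equal to the rank: 3.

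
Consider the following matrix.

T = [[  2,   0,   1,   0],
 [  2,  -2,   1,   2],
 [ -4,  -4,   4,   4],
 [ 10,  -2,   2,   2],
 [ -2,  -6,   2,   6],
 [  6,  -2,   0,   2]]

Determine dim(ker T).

1

Row reduce to echelon form.
R2 ← R2 − R1: [0, -2, 0, 2]
R3 ← R3 + (2)·R1: [0, -4, 6, 4]
R4 ← R4 − (5)·R1: [0, -2, -3, 2]
R5 ← R5 + R1: [0, -6, 3, 6]
R6 ← R6 − (3)·R1: [0, -2, -3, 2]
R3 ← R3 − (2)·R2: [0, 0, 6, 0]
R4 ← R4 − R2: [0, 0, -3, 0]
R5 ← R5 − (3)·R2: [0, 0, 3, 0]
R6 ← R6 − R2: [0, 0, -3, 0]
R4 ← R4 + (1/2)·R3: [0, 0, 0, 0]
R5 ← R5 − (1/2)·R3: [0, 0, 0, 0]
R6 ← R6 + (1/2)·R3: [0, 0, 0, 0]
3 nonzero rows, so rank(T) = 3.
T has 4 columns; by rank–nullity, nullity = 4 − 3 = 1.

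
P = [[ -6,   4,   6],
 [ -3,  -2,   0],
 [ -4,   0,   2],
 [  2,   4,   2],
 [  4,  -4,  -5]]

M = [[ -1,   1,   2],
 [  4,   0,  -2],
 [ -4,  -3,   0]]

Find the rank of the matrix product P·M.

First compute PM:
[[ -2, -24, -20],
 [ -5,  -3,  -2],
 [ -4, -10,  -8],
 [  6,  -4,  -4],
 [  0,  19,  16]]
Now row reduce the product.
R2 ← R2 − (5/2)·R1: [0, 57, 48]
R3 ← R3 − (2)·R1: [0, 38, 32]
R4 ← R4 + (3)·R1: [0, -76, -64]
R3 ← R3 − (2/3)·R2: [0, 0, 0]
R4 ← R4 + (4/3)·R2: [0, 0, 0]
R5 ← R5 − (1/3)·R2: [0, 0, 0]
2 nonzero rows, so rank(PM) = 2.

2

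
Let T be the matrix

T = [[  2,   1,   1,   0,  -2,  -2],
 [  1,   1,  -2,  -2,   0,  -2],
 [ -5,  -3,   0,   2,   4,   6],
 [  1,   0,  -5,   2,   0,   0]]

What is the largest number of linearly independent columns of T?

Row reduce to echelon form.
R2 ← R2 − (1/2)·R1: [0, 1/2, -5/2, -2, 1, -1]
R3 ← R3 + (5/2)·R1: [0, -1/2, 5/2, 2, -1, 1]
R4 ← R4 − (1/2)·R1: [0, -1/2, -11/2, 2, 1, 1]
R3 ← R3 + R2: [0, 0, 0, 0, 0, 0]
R4 ← R4 + R2: [0, 0, -8, 0, 2, 0]
Swap R3 ↔ R4
Echelon form has 3 nonzero rows, so rank(T) = 3.
The rank gives the maximum number of linearly independent columns: 3.

3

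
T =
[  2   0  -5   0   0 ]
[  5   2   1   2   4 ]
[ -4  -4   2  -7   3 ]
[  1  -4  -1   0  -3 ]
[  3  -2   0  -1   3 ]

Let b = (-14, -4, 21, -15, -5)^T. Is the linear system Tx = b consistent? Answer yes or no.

yes

Row reduce the augmented matrix [T | b].
R2 ← R2 − (5/2)·R1: [0, 2, 27/2, 2, 4, 31]
R3 ← R3 + (2)·R1: [0, -4, -8, -7, 3, -7]
R4 ← R4 − (1/2)·R1: [0, -4, 3/2, 0, -3, -8]
R5 ← R5 − (3/2)·R1: [0, -2, 15/2, -1, 3, 16]
R3 ← R3 + (2)·R2: [0, 0, 19, -3, 11, 55]
R4 ← R4 + (2)·R2: [0, 0, 57/2, 4, 5, 54]
R5 ← R5 + R2: [0, 0, 21, 1, 7, 47]
R4 ← R4 − (3/2)·R3: [0, 0, 0, 17/2, -23/2, -57/2]
R5 ← R5 − (21/19)·R3: [0, 0, 0, 82/19, -98/19, -262/19]
R5 ← R5 − (164/323)·R4: [0, 0, 0, 0, 220/323, 220/323]
The echelon form has 5 nonzero rows, and every pivot lies in the first 5 columns, so rank(T) = rank([T|b]) = 5.
The system is consistent.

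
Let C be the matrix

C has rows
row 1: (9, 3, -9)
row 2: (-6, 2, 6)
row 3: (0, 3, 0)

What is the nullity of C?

Row reduce to echelon form.
R2 ← R2 + (2/3)·R1: [0, 4, 0]
R3 ← R3 − (3/4)·R2: [0, 0, 0]
2 nonzero rows, so rank(C) = 2.
C has 3 columns; by rank–nullity, nullity = 3 − 2 = 1.

1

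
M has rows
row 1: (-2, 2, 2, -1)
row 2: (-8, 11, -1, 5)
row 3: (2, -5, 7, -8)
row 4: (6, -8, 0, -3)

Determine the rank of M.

Row reduce to echelon form.
R2 ← R2 − (4)·R1: [0, 3, -9, 9]
R3 ← R3 + R1: [0, -3, 9, -9]
R4 ← R4 + (3)·R1: [0, -2, 6, -6]
R3 ← R3 + R2: [0, 0, 0, 0]
R4 ← R4 + (2/3)·R2: [0, 0, 0, 0]
Echelon form has 2 nonzero rows, so rank(M) = 2.

2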